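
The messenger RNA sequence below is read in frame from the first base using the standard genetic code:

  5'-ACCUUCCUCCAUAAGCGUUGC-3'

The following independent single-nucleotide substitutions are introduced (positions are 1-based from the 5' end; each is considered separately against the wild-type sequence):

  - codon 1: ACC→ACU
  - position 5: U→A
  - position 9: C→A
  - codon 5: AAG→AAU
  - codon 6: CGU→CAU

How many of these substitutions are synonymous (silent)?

2

Codon 1: ACC (Thr) → ACU (Thr) — synonymous.
Codon 2: UUC (Phe) → UAC (Tyr) — missense.
Codon 3: CUC (Leu) → CUA (Leu) — synonymous.
Codon 5: AAG (Lys) → AAU (Asn) — missense.
Codon 6: CGU (Arg) → CAU (His) — missense.
Synonymous: 2 of 5.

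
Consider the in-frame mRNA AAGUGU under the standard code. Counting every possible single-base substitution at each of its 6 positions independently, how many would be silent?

Codon 1 (AAG, Lys): 1 synonymous substitution.
Codon 2 (UGU, Cys): 1 synonymous substitution.
Total: 1 + 1 = 2.

2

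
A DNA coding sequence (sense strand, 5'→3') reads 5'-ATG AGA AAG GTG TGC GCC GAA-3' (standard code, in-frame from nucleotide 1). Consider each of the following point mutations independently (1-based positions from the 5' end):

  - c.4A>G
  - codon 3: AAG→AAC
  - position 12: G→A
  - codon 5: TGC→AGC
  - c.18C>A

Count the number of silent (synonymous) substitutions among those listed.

Codon 2: AGA (Arg) → GGA (Gly) — missense.
Codon 3: AAG (Lys) → AAC (Asn) — missense.
Codon 4: GTG (Val) → GTA (Val) — synonymous.
Codon 5: TGC (Cys) → AGC (Ser) — missense.
Codon 6: GCC (Ala) → GCA (Ala) — synonymous.
Synonymous: 2 of 5.

2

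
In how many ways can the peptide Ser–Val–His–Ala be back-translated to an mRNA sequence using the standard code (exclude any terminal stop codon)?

Ser: 6 codons.
Val: 4 codons.
His: 2 codons.
Ala: 4 codons.
6 × 4 × 2 × 4 = 192.

192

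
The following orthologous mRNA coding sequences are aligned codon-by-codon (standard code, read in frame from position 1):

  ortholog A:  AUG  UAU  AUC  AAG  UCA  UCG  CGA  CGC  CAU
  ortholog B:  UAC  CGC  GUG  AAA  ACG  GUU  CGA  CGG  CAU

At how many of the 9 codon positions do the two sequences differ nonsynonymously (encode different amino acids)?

Codon 1: AUG Met / UAC Tyr — nonsynonymous.
Codon 2: UAU Tyr / CGC Arg — nonsynonymous.
Codon 3: AUC Ile / GUG Val — nonsynonymous.
Codon 4: AAG Lys / AAA Lys — synonymous.
Codon 5: UCA Ser / ACG Thr — nonsynonymous.
Codon 6: UCG Ser / GUU Val — nonsynonymous.
Codon 7: CGA Arg / CGA Arg — identical.
Codon 8: CGC Arg / CGG Arg — synonymous.
Codon 9: CAU His / CAU His — identical.
Nonsynonymous differences: 5.

5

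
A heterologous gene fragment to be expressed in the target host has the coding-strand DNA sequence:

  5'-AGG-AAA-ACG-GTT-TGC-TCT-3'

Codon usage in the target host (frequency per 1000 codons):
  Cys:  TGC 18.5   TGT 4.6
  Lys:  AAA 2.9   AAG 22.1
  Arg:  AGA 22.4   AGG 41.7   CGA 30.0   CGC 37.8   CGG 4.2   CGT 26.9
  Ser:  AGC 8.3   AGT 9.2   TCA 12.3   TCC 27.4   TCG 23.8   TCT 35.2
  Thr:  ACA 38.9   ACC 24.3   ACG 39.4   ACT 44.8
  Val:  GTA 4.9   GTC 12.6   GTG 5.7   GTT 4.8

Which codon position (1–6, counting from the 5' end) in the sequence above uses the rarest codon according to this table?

2

Codon 1 AGG (Arg): 41.7 per 1000.
Codon 2 AAA (Lys): 2.9 per 1000.
Codon 3 ACG (Thr): 39.4 per 1000.
Codon 4 GTT (Val): 4.8 per 1000.
Codon 5 TGC (Cys): 18.5 per 1000.
Codon 6 TCT (Ser): 35.2 per 1000.
Lowest frequency is 2.9 at codon 2.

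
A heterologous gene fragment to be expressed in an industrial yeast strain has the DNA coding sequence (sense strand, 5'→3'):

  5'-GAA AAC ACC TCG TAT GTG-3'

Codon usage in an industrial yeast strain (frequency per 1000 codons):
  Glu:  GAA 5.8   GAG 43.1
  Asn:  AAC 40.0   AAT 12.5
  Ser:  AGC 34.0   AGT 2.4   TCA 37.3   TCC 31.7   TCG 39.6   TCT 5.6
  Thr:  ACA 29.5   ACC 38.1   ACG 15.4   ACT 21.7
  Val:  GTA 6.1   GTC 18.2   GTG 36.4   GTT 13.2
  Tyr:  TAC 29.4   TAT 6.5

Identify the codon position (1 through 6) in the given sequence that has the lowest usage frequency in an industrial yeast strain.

1

Codon 1 GAA (Glu): 5.8 per 1000.
Codon 2 AAC (Asn): 40.0 per 1000.
Codon 3 ACC (Thr): 38.1 per 1000.
Codon 4 TCG (Ser): 39.6 per 1000.
Codon 5 TAT (Tyr): 6.5 per 1000.
Codon 6 GTG (Val): 36.4 per 1000.
Lowest frequency is 5.8 at codon 1.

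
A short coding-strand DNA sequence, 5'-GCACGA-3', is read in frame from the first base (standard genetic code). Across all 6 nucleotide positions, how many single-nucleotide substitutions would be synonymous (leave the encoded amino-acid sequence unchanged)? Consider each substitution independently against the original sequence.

Codon 1 (GCA, Ala): 3 synonymous substitutions.
Codon 2 (CGA, Arg): 4 synonymous substitutions.
Total: 3 + 4 = 7.

7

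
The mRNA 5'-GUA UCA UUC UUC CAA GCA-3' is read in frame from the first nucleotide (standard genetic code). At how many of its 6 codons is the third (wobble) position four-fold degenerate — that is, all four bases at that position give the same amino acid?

3

Codon 1 GUA (Val): third position 4-fold.
Codon 2 UCA (Ser): third position 4-fold.
Codon 3 UUC (Phe): third position 2-fold.
Codon 4 UUC (Phe): third position 2-fold.
Codon 5 CAA (Gln): third position 2-fold.
Codon 6 GCA (Ala): third position 4-fold.
Four-fold degenerate third positions: 3.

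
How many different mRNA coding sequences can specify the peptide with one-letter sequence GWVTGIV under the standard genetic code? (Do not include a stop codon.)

3072

Gly: 4 codons.
Trp: 1 codon.
Val: 4 codons.
Thr: 4 codons.
Gly: 4 codons.
Ile: 3 codons.
Val: 4 codons.
4 × 1 × 4 × 4 × 4 × 3 × 4 = 3072.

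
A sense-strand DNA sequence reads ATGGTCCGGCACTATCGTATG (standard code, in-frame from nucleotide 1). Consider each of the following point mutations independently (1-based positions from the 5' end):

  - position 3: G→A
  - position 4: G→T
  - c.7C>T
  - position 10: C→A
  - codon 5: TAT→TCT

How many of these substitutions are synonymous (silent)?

Codon 1: ATG (Met) → ATA (Ile) — missense.
Codon 2: GTC (Val) → TTC (Phe) — missense.
Codon 3: CGG (Arg) → TGG (Trp) — missense.
Codon 4: CAC (His) → AAC (Asn) — missense.
Codon 5: TAT (Tyr) → TCT (Ser) — missense.
Synonymous: 0 of 5.

0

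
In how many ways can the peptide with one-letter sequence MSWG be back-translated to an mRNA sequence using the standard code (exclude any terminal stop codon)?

Met: 1 codon.
Ser: 6 codons.
Trp: 1 codon.
Gly: 4 codons.
1 × 6 × 1 × 4 = 24.

24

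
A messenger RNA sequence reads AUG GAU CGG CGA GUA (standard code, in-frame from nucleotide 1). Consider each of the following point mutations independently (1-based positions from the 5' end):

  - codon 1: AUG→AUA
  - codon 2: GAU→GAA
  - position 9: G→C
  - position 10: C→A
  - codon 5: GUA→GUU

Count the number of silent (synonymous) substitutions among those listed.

3

Codon 1: AUG (Met) → AUA (Ile) — missense.
Codon 2: GAU (Asp) → GAA (Glu) — missense.
Codon 3: CGG (Arg) → CGC (Arg) — synonymous.
Codon 4: CGA (Arg) → AGA (Arg) — synonymous.
Codon 5: GUA (Val) → GUU (Val) — synonymous.
Synonymous: 3 of 5.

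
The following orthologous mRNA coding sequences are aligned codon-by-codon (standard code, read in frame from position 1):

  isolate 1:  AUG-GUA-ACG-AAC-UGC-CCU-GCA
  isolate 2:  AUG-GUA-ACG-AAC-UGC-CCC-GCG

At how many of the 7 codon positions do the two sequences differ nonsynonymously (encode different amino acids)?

Codon 1: AUG Met / AUG Met — identical.
Codon 2: GUA Val / GUA Val — identical.
Codon 3: ACG Thr / ACG Thr — identical.
Codon 4: AAC Asn / AAC Asn — identical.
Codon 5: UGC Cys / UGC Cys — identical.
Codon 6: CCU Pro / CCC Pro — synonymous.
Codon 7: GCA Ala / GCG Ala — synonymous.
Nonsynonymous differences: 0.

0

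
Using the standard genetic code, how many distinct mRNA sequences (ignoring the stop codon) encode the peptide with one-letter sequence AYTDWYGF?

1024

Ala: 4 codons.
Tyr: 2 codons.
Thr: 4 codons.
Asp: 2 codons.
Trp: 1 codon.
Tyr: 2 codons.
Gly: 4 codons.
Phe: 2 codons.
4 × 2 × 4 × 2 × 1 × 2 × 4 × 2 = 1024.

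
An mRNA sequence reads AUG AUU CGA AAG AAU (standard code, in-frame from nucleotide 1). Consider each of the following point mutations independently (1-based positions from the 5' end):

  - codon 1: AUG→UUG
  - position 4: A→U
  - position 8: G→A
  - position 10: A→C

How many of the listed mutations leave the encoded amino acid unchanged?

Codon 1: AUG (Met) → UUG (Leu) — missense.
Codon 2: AUU (Ile) → UUU (Phe) — missense.
Codon 3: CGA (Arg) → CAA (Gln) — missense.
Codon 4: AAG (Lys) → CAG (Gln) — missense.
Synonymous: 0 of 4.

0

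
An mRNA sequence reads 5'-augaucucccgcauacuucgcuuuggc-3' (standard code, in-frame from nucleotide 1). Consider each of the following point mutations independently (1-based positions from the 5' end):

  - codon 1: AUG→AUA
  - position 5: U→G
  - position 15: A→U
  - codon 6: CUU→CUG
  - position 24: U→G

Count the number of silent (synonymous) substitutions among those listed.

2

Codon 1: AUG (Met) → AUA (Ile) — missense.
Codon 2: AUC (Ile) → AGC (Ser) — missense.
Codon 5: AUA (Ile) → AUU (Ile) — synonymous.
Codon 6: CUU (Leu) → CUG (Leu) — synonymous.
Codon 8: UUU (Phe) → UUG (Leu) — missense.
Synonymous: 2 of 5.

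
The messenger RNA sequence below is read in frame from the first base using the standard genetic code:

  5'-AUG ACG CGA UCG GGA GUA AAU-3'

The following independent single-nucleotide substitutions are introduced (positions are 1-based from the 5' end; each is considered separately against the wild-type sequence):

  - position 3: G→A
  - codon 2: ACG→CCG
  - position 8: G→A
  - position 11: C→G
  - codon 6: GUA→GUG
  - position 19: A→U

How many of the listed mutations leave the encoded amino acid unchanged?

Codon 1: AUG (Met) → AUA (Ile) — missense.
Codon 2: ACG (Thr) → CCG (Pro) — missense.
Codon 3: CGA (Arg) → CAA (Gln) — missense.
Codon 4: UCG (Ser) → UGG (Trp) — missense.
Codon 6: GUA (Val) → GUG (Val) — synonymous.
Codon 7: AAU (Asn) → UAU (Tyr) — missense.
Synonymous: 1 of 6.

1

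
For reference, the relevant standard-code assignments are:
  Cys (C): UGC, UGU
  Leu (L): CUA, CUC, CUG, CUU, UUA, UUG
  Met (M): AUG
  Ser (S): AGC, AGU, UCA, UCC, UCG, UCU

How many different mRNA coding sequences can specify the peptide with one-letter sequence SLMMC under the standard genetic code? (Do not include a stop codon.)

Ser: 6 codons.
Leu: 6 codons.
Met: 1 codon.
Met: 1 codon.
Cys: 2 codons.
6 × 6 × 1 × 1 × 2 = 72.

72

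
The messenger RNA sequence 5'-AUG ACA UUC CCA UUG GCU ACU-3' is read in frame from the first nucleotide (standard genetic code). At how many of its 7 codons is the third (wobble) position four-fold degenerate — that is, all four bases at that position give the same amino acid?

4

Codon 1 AUG (Met): third position 1-fold.
Codon 2 ACA (Thr): third position 4-fold.
Codon 3 UUC (Phe): third position 2-fold.
Codon 4 CCA (Pro): third position 4-fold.
Codon 5 UUG (Leu): third position 2-fold.
Codon 6 GCU (Ala): third position 4-fold.
Codon 7 ACU (Thr): third position 4-fold.
Four-fold degenerate third positions: 4.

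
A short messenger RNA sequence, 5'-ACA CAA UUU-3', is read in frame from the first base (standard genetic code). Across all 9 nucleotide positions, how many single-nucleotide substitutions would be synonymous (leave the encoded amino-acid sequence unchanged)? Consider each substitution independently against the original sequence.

Codon 1 (ACA, Thr): 3 synonymous substitutions.
Codon 2 (CAA, Gln): 1 synonymous substitution.
Codon 3 (UUU, Phe): 1 synonymous substitution.
Total: 3 + 1 + 1 = 5.

5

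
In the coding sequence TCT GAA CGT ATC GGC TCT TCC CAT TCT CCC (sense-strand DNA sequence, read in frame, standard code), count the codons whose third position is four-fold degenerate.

Codon 1 TCT (Ser): third position 4-fold.
Codon 2 GAA (Glu): third position 2-fold.
Codon 3 CGT (Arg): third position 4-fold.
Codon 4 ATC (Ile): third position 3-fold.
Codon 5 GGC (Gly): third position 4-fold.
Codon 6 TCT (Ser): third position 4-fold.
Codon 7 TCC (Ser): third position 4-fold.
Codon 8 CAT (His): third position 2-fold.
Codon 9 TCT (Ser): third position 4-fold.
Codon 10 CCC (Pro): third position 4-fold.
Four-fold degenerate third positions: 7.

7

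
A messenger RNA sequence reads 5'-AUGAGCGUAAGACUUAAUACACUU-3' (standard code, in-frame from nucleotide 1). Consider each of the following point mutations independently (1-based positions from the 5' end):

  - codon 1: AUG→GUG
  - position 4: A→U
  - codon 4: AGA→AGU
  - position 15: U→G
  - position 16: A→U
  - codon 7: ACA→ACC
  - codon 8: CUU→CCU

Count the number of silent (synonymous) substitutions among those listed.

Codon 1: AUG (Met) → GUG (Val) — missense.
Codon 2: AGC (Ser) → UGC (Cys) — missense.
Codon 4: AGA (Arg) → AGU (Ser) — missense.
Codon 5: CUU (Leu) → CUG (Leu) — synonymous.
Codon 6: AAU (Asn) → UAU (Tyr) — missense.
Codon 7: ACA (Thr) → ACC (Thr) — synonymous.
Codon 8: CUU (Leu) → CCU (Pro) — missense.
Synonymous: 2 of 7.

2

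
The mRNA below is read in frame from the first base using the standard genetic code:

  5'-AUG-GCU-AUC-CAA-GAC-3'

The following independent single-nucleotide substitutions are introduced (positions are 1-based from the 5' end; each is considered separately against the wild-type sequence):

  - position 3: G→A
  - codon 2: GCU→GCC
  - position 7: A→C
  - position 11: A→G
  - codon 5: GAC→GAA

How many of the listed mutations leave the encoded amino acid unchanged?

1

Codon 1: AUG (Met) → AUA (Ile) — missense.
Codon 2: GCU (Ala) → GCC (Ala) — synonymous.
Codon 3: AUC (Ile) → CUC (Leu) — missense.
Codon 4: CAA (Gln) → CGA (Arg) — missense.
Codon 5: GAC (Asp) → GAA (Glu) — missense.
Synonymous: 1 of 5.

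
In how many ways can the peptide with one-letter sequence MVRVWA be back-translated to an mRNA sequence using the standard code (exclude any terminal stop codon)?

Met: 1 codon.
Val: 4 codons.
Arg: 6 codons.
Val: 4 codons.
Trp: 1 codon.
Ala: 4 codons.
1 × 4 × 6 × 4 × 1 × 4 = 384.

384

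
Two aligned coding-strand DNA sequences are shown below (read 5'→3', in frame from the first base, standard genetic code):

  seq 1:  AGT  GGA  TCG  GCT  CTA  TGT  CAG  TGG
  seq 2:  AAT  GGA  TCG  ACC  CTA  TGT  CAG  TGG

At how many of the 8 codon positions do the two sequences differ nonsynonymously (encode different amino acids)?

2

Codon 1: AGT Ser / AAT Asn — nonsynonymous.
Codon 2: GGA Gly / GGA Gly — identical.
Codon 3: TCG Ser / TCG Ser — identical.
Codon 4: GCT Ala / ACC Thr — nonsynonymous.
Codon 5: CTA Leu / CTA Leu — identical.
Codon 6: TGT Cys / TGT Cys — identical.
Codon 7: CAG Gln / CAG Gln — identical.
Codon 8: TGG Trp / TGG Trp — identical.
Nonsynonymous differences: 2.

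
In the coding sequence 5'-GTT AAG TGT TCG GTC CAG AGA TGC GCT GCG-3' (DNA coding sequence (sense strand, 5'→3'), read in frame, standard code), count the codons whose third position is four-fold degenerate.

5

Codon 1 GTT (Val): third position 4-fold.
Codon 2 AAG (Lys): third position 2-fold.
Codon 3 TGT (Cys): third position 2-fold.
Codon 4 TCG (Ser): third position 4-fold.
Codon 5 GTC (Val): third position 4-fold.
Codon 6 CAG (Gln): third position 2-fold.
Codon 7 AGA (Arg): third position 2-fold.
Codon 8 TGC (Cys): third position 2-fold.
Codon 9 GCT (Ala): third position 4-fold.
Codon 10 GCG (Ala): third position 4-fold.
Four-fold degenerate third positions: 5.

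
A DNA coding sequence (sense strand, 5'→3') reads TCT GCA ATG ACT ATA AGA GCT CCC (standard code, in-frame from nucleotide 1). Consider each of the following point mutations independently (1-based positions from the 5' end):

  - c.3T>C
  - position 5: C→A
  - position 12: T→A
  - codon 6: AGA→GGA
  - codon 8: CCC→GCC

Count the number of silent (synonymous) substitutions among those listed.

Codon 1: TCT (Ser) → TCC (Ser) — synonymous.
Codon 2: GCA (Ala) → GAA (Glu) — missense.
Codon 4: ACT (Thr) → ACA (Thr) — synonymous.
Codon 6: AGA (Arg) → GGA (Gly) — missense.
Codon 8: CCC (Pro) → GCC (Ala) — missense.
Synonymous: 2 of 5.

2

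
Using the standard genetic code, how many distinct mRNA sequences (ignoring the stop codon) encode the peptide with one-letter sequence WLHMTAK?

384

Trp: 1 codon.
Leu: 6 codons.
His: 2 codons.
Met: 1 codon.
Thr: 4 codons.
Ala: 4 codons.
Lys: 2 codons.
1 × 6 × 2 × 1 × 4 × 4 × 2 = 384.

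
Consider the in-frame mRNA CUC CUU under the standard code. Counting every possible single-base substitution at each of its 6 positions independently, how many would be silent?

Codon 1 (CUC, Leu): 3 synonymous substitutions.
Codon 2 (CUU, Leu): 3 synonymous substitutions.
Total: 3 + 3 = 6.

6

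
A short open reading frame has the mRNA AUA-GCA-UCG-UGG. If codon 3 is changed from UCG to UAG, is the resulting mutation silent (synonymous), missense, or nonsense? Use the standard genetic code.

nonsense

Position 8 falls in codon 3: UCG → Ser.
After the substitution the codon is UAG → Stop.
The new codon is a stop codon, so this is a nonsense mutation.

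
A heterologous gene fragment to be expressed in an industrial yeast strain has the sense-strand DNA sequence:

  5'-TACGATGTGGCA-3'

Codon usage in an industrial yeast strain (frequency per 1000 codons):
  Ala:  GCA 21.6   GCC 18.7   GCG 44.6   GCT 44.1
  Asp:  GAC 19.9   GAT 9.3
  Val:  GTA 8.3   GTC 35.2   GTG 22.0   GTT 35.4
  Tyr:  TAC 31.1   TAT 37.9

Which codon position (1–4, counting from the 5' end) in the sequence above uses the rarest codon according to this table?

Codon 1 TAC (Tyr): 31.1 per 1000.
Codon 2 GAT (Asp): 9.3 per 1000.
Codon 3 GTG (Val): 22.0 per 1000.
Codon 4 GCA (Ala): 21.6 per 1000.
Lowest frequency is 9.3 at codon 2.

2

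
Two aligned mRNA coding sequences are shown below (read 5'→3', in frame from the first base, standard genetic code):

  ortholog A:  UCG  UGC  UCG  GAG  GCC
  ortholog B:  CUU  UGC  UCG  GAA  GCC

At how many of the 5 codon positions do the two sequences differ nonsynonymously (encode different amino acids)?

1

Codon 1: UCG Ser / CUU Leu — nonsynonymous.
Codon 2: UGC Cys / UGC Cys — identical.
Codon 3: UCG Ser / UCG Ser — identical.
Codon 4: GAG Glu / GAA Glu — synonymous.
Codon 5: GCC Ala / GCC Ala — identical.
Nonsynonymous differences: 1.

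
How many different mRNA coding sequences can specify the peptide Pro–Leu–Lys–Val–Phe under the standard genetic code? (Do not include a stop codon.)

384

Pro: 4 codons.
Leu: 6 codons.
Lys: 2 codons.
Val: 4 codons.
Phe: 2 codons.
4 × 6 × 2 × 4 × 2 = 384.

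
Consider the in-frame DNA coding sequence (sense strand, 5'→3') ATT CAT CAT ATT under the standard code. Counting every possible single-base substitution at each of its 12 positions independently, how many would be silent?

Codon 1 (ATT, Ile): 2 synonymous substitutions.
Codon 2 (CAT, His): 1 synonymous substitution.
Codon 3 (CAT, His): 1 synonymous substitution.
Codon 4 (ATT, Ile): 2 synonymous substitutions.
Total: 2 + 1 + 1 + 2 = 6.

6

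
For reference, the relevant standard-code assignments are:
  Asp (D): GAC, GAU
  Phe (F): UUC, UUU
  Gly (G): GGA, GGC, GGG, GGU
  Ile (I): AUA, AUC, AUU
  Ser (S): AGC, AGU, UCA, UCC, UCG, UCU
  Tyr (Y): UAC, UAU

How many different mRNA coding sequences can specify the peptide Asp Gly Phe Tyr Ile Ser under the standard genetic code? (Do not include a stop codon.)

Asp: 2 codons.
Gly: 4 codons.
Phe: 2 codons.
Tyr: 2 codons.
Ile: 3 codons.
Ser: 6 codons.
2 × 4 × 2 × 2 × 3 × 6 = 576.

576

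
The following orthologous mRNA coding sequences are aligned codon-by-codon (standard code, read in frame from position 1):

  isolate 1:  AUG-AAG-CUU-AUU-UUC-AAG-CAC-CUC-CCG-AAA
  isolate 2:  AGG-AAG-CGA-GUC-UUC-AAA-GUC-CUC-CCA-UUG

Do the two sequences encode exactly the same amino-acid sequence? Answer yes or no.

Codon 1: AUG Met / AGG Arg — nonsynonymous.
Codon 2: AAG Lys / AAG Lys — identical.
Codon 3: CUU Leu / CGA Arg — nonsynonymous.
Codon 4: AUU Ile / GUC Val — nonsynonymous.
Codon 5: UUC Phe / UUC Phe — identical.
Codon 6: AAG Lys / AAA Lys — synonymous.
Codon 7: CAC His / GUC Val — nonsynonymous.
Codon 8: CUC Leu / CUC Leu — identical.
Codon 9: CCG Pro / CCA Pro — synonymous.
Codon 10: AAA Lys / UUG Leu — nonsynonymous.
Nonsynonymous differences: 5 → different protein.

no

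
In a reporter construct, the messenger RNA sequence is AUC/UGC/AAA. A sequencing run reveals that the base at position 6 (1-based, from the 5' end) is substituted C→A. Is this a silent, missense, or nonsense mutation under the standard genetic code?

nonsense

Position 6 falls in codon 2: UGC → Cys.
After the substitution the codon is UGA → Stop.
The new codon is a stop codon, so this is a nonsense mutation.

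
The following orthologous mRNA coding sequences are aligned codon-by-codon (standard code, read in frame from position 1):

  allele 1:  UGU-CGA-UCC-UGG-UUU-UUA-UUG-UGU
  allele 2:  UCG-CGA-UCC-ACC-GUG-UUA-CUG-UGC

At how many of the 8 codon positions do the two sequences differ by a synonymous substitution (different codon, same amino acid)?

2

Codon 1: UGU Cys / UCG Ser — nonsynonymous.
Codon 2: CGA Arg / CGA Arg — identical.
Codon 3: UCC Ser / UCC Ser — identical.
Codon 4: UGG Trp / ACC Thr — nonsynonymous.
Codon 5: UUU Phe / GUG Val — nonsynonymous.
Codon 6: UUA Leu / UUA Leu — identical.
Codon 7: UUG Leu / CUG Leu — synonymous.
Codon 8: UGU Cys / UGC Cys — synonymous.
Synonymous differences: 2.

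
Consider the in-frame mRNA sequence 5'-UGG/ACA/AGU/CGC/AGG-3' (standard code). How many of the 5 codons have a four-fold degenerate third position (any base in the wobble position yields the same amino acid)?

Codon 1 UGG (Trp): third position 1-fold.
Codon 2 ACA (Thr): third position 4-fold.
Codon 3 AGU (Ser): third position 2-fold.
Codon 4 CGC (Arg): third position 4-fold.
Codon 5 AGG (Arg): third position 2-fold.
Four-fold degenerate third positions: 2.

2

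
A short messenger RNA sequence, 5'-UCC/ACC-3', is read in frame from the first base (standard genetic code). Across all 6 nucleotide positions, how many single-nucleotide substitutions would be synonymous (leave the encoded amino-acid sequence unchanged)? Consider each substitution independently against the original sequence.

Codon 1 (UCC, Ser): 3 synonymous substitutions.
Codon 2 (ACC, Thr): 3 synonymous substitutions.
Total: 3 + 3 = 6.

6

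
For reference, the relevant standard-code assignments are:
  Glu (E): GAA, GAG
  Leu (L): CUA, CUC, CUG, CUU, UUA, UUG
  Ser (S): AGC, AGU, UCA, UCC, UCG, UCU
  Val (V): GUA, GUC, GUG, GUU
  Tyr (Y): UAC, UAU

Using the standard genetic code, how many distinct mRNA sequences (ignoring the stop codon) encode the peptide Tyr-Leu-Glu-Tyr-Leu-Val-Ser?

Tyr: 2 codons.
Leu: 6 codons.
Glu: 2 codons.
Tyr: 2 codons.
Leu: 6 codons.
Val: 4 codons.
Ser: 6 codons.
2 × 6 × 2 × 2 × 6 × 4 × 6 = 6912.

6912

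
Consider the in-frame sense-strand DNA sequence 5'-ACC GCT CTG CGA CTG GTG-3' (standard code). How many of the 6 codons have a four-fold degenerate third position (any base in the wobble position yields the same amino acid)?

6

Codon 1 ACC (Thr): third position 4-fold.
Codon 2 GCT (Ala): third position 4-fold.
Codon 3 CTG (Leu): third position 4-fold.
Codon 4 CGA (Arg): third position 4-fold.
Codon 5 CTG (Leu): third position 4-fold.
Codon 6 GTG (Val): third position 4-fold.
Four-fold degenerate third positions: 6.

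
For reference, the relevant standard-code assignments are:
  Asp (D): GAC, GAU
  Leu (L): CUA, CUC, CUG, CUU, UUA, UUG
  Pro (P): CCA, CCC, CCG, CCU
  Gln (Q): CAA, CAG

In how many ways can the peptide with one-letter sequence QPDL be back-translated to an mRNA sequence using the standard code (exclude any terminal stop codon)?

96

Gln: 2 codons.
Pro: 4 codons.
Asp: 2 codons.
Leu: 6 codons.
2 × 4 × 2 × 6 = 96.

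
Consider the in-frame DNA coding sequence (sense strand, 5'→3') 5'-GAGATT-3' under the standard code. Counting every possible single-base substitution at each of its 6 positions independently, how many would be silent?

Codon 1 (GAG, Glu): 1 synonymous substitution.
Codon 2 (ATT, Ile): 2 synonymous substitutions.
Total: 1 + 2 = 3.

3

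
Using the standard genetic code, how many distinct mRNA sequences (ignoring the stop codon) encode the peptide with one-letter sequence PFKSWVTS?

9216

Pro: 4 codons.
Phe: 2 codons.
Lys: 2 codons.
Ser: 6 codons.
Trp: 1 codon.
Val: 4 codons.
Thr: 4 codons.
Ser: 6 codons.
4 × 2 × 2 × 6 × 1 × 4 × 4 × 6 = 9216.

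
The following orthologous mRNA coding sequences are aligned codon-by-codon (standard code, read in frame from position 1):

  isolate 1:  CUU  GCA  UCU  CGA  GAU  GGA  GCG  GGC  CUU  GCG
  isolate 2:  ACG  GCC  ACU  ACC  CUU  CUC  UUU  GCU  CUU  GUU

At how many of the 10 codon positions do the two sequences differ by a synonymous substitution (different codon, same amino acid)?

1

Codon 1: CUU Leu / ACG Thr — nonsynonymous.
Codon 2: GCA Ala / GCC Ala — synonymous.
Codon 3: UCU Ser / ACU Thr — nonsynonymous.
Codon 4: CGA Arg / ACC Thr — nonsynonymous.
Codon 5: GAU Asp / CUU Leu — nonsynonymous.
Codon 6: GGA Gly / CUC Leu — nonsynonymous.
Codon 7: GCG Ala / UUU Phe — nonsynonymous.
Codon 8: GGC Gly / GCU Ala — nonsynonymous.
Codon 9: CUU Leu / CUU Leu — identical.
Codon 10: GCG Ala / GUU Val — nonsynonymous.
Synonymous differences: 1.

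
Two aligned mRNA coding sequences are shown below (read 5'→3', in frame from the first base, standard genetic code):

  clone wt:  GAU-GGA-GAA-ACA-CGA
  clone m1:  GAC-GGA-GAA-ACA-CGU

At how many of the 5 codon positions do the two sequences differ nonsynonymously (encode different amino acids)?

0

Codon 1: GAU Asp / GAC Asp — synonymous.
Codon 2: GGA Gly / GGA Gly — identical.
Codon 3: GAA Glu / GAA Glu — identical.
Codon 4: ACA Thr / ACA Thr — identical.
Codon 5: CGA Arg / CGU Arg — synonymous.
Nonsynonymous differences: 0.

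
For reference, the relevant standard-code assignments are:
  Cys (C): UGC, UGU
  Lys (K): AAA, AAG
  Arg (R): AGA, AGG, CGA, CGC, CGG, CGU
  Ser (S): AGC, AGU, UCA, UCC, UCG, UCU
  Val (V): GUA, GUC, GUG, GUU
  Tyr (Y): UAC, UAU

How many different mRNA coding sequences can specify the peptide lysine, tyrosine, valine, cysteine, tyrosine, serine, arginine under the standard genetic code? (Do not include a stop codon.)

2304

Lys: 2 codons.
Tyr: 2 codons.
Val: 4 codons.
Cys: 2 codons.
Tyr: 2 codons.
Ser: 6 codons.
Arg: 6 codons.
2 × 2 × 4 × 2 × 2 × 6 × 6 = 2304.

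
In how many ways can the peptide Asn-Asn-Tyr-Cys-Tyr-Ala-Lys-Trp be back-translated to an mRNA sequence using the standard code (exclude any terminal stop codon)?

256

Asn: 2 codons.
Asn: 2 codons.
Tyr: 2 codons.
Cys: 2 codons.
Tyr: 2 codons.
Ala: 4 codons.
Lys: 2 codons.
Trp: 1 codon.
2 × 2 × 2 × 2 × 2 × 4 × 2 × 1 = 256.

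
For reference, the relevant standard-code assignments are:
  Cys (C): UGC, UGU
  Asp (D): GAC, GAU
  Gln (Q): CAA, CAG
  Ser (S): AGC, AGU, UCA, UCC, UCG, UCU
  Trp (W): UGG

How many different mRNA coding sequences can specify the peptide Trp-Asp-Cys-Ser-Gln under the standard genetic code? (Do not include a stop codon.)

Trp: 1 codon.
Asp: 2 codons.
Cys: 2 codons.
Ser: 6 codons.
Gln: 2 codons.
1 × 2 × 2 × 6 × 2 = 48.

48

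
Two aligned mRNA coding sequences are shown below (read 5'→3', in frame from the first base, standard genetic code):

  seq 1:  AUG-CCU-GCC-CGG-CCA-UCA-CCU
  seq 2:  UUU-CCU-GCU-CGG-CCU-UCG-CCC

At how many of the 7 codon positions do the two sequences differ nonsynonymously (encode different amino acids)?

Codon 1: AUG Met / UUU Phe — nonsynonymous.
Codon 2: CCU Pro / CCU Pro — identical.
Codon 3: GCC Ala / GCU Ala — synonymous.
Codon 4: CGG Arg / CGG Arg — identical.
Codon 5: CCA Pro / CCU Pro — synonymous.
Codon 6: UCA Ser / UCG Ser — synonymous.
Codon 7: CCU Pro / CCC Pro — synonymous.
Nonsynonymous differences: 1.

1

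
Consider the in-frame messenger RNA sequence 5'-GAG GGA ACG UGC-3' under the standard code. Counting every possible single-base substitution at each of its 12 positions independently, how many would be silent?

Codon 1 (GAG, Glu): 1 synonymous substitution.
Codon 2 (GGA, Gly): 3 synonymous substitutions.
Codon 3 (ACG, Thr): 3 synonymous substitutions.
Codon 4 (UGC, Cys): 1 synonymous substitution.
Total: 1 + 3 + 3 + 1 = 8.

8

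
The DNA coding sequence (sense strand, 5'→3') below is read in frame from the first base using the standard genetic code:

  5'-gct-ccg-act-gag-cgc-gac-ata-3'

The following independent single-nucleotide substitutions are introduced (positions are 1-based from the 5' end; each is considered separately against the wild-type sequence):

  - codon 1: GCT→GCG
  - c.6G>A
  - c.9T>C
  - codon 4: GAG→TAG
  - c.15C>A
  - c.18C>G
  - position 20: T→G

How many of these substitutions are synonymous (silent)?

4

Codon 1: GCT (Ala) → GCG (Ala) — synonymous.
Codon 2: CCG (Pro) → CCA (Pro) — synonymous.
Codon 3: ACT (Thr) → ACC (Thr) — synonymous.
Codon 4: GAG (Glu) → TAG (Stop) — nonsense.
Codon 5: CGC (Arg) → CGA (Arg) — synonymous.
Codon 6: GAC (Asp) → GAG (Glu) — missense.
Codon 7: ATA (Ile) → AGA (Arg) — missense.
Synonymous: 4 of 7.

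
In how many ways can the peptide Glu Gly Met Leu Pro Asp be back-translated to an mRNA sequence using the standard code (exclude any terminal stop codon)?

384

Glu: 2 codons.
Gly: 4 codons.
Met: 1 codon.
Leu: 6 codons.
Pro: 4 codons.
Asp: 2 codons.
2 × 4 × 1 × 6 × 4 × 2 = 384.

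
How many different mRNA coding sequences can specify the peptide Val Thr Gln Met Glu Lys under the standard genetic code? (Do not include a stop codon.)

128

Val: 4 codons.
Thr: 4 codons.
Gln: 2 codons.
Met: 1 codon.
Glu: 2 codons.
Lys: 2 codons.
4 × 4 × 2 × 1 × 2 × 2 = 128.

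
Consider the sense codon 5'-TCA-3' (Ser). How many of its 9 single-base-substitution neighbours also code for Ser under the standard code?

3

Position 1: none → 0 synonymous.
Position 2: none → 0 synonymous.
Position 3: TCT, TCC, TCG → 3 synonymous.
Total: 0 + 0 + 3 = 3.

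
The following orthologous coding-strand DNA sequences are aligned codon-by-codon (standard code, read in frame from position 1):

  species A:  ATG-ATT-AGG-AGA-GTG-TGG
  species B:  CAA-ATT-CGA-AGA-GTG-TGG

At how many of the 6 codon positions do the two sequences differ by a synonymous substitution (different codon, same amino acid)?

1

Codon 1: ATG Met / CAA Gln — nonsynonymous.
Codon 2: ATT Ile / ATT Ile — identical.
Codon 3: AGG Arg / CGA Arg — synonymous.
Codon 4: AGA Arg / AGA Arg — identical.
Codon 5: GTG Val / GTG Val — identical.
Codon 6: TGG Trp / TGG Trp — identical.
Synonymous differences: 1.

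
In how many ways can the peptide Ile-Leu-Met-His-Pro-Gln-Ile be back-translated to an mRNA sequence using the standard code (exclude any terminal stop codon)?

Ile: 3 codons.
Leu: 6 codons.
Met: 1 codon.
His: 2 codons.
Pro: 4 codons.
Gln: 2 codons.
Ile: 3 codons.
3 × 6 × 1 × 2 × 4 × 2 × 3 = 864.

864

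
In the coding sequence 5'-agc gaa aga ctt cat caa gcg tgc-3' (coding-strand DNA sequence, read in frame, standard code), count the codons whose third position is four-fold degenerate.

2

Codon 1 AGC (Ser): third position 2-fold.
Codon 2 GAA (Glu): third position 2-fold.
Codon 3 AGA (Arg): third position 2-fold.
Codon 4 CTT (Leu): third position 4-fold.
Codon 5 CAT (His): third position 2-fold.
Codon 6 CAA (Gln): third position 2-fold.
Codon 7 GCG (Ala): third position 4-fold.
Codon 8 TGC (Cys): third position 2-fold.
Four-fold degenerate third positions: 2.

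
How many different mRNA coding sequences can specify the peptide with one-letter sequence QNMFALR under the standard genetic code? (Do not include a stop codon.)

1152

Gln: 2 codons.
Asn: 2 codons.
Met: 1 codon.
Phe: 2 codons.
Ala: 4 codons.
Leu: 6 codons.
Arg: 6 codons.
2 × 2 × 1 × 2 × 4 × 6 × 6 = 1152.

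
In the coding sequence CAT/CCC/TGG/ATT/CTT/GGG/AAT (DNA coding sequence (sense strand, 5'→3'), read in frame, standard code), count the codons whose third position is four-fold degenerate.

3

Codon 1 CAT (His): third position 2-fold.
Codon 2 CCC (Pro): third position 4-fold.
Codon 3 TGG (Trp): third position 1-fold.
Codon 4 ATT (Ile): third position 3-fold.
Codon 5 CTT (Leu): third position 4-fold.
Codon 6 GGG (Gly): third position 4-fold.
Codon 7 AAT (Asn): third position 2-fold.
Four-fold degenerate third positions: 3.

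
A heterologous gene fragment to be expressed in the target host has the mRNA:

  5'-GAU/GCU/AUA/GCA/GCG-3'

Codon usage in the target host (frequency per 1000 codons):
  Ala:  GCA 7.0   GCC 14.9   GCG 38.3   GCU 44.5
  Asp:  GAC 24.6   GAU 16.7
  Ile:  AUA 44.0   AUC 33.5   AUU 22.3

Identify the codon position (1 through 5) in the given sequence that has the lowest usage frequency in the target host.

Codon 1 GAU (Asp): 16.7 per 1000.
Codon 2 GCU (Ala): 44.5 per 1000.
Codon 3 AUA (Ile): 44.0 per 1000.
Codon 4 GCA (Ala): 7.0 per 1000.
Codon 5 GCG (Ala): 38.3 per 1000.
Lowest frequency is 7.0 at codon 4.

4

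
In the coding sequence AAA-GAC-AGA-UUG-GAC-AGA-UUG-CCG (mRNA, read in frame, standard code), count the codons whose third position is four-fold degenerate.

Codon 1 AAA (Lys): third position 2-fold.
Codon 2 GAC (Asp): third position 2-fold.
Codon 3 AGA (Arg): third position 2-fold.
Codon 4 UUG (Leu): third position 2-fold.
Codon 5 GAC (Asp): third position 2-fold.
Codon 6 AGA (Arg): third position 2-fold.
Codon 7 UUG (Leu): third position 2-fold.
Codon 8 CCG (Pro): third position 4-fold.
Four-fold degenerate third positions: 1.

1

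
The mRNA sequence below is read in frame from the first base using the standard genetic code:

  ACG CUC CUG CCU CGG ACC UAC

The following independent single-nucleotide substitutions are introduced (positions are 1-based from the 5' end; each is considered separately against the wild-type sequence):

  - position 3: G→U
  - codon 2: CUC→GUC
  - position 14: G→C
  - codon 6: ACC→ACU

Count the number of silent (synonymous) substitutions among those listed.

2

Codon 1: ACG (Thr) → ACU (Thr) — synonymous.
Codon 2: CUC (Leu) → GUC (Val) — missense.
Codon 5: CGG (Arg) → CCG (Pro) — missense.
Codon 6: ACC (Thr) → ACU (Thr) — synonymous.
Synonymous: 2 of 4.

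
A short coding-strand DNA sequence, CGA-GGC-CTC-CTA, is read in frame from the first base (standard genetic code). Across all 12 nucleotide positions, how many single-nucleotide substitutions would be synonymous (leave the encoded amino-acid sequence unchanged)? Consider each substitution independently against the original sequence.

14

Codon 1 (CGA, Arg): 4 synonymous substitutions.
Codon 2 (GGC, Gly): 3 synonymous substitutions.
Codon 3 (CTC, Leu): 3 synonymous substitutions.
Codon 4 (CTA, Leu): 4 synonymous substitutions.
Total: 4 + 3 + 3 + 4 = 14.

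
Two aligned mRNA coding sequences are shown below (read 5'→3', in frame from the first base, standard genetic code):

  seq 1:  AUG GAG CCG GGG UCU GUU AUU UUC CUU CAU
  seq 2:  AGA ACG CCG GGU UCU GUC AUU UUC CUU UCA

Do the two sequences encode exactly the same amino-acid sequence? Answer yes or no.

no

Codon 1: AUG Met / AGA Arg — nonsynonymous.
Codon 2: GAG Glu / ACG Thr — nonsynonymous.
Codon 3: CCG Pro / CCG Pro — identical.
Codon 4: GGG Gly / GGU Gly — synonymous.
Codon 5: UCU Ser / UCU Ser — identical.
Codon 6: GUU Val / GUC Val — synonymous.
Codon 7: AUU Ile / AUU Ile — identical.
Codon 8: UUC Phe / UUC Phe — identical.
Codon 9: CUU Leu / CUU Leu — identical.
Codon 10: CAU His / UCA Ser — nonsynonymous.
Nonsynonymous differences: 3 → different protein.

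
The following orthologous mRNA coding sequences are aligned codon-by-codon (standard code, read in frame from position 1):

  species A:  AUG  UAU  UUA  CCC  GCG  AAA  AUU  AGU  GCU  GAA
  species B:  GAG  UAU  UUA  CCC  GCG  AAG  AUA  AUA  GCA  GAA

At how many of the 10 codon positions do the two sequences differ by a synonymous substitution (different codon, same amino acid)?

3

Codon 1: AUG Met / GAG Glu — nonsynonymous.
Codon 2: UAU Tyr / UAU Tyr — identical.
Codon 3: UUA Leu / UUA Leu — identical.
Codon 4: CCC Pro / CCC Pro — identical.
Codon 5: GCG Ala / GCG Ala — identical.
Codon 6: AAA Lys / AAG Lys — synonymous.
Codon 7: AUU Ile / AUA Ile — synonymous.
Codon 8: AGU Ser / AUA Ile — nonsynonymous.
Codon 9: GCU Ala / GCA Ala — synonymous.
Codon 10: GAA Glu / GAA Glu — identical.
Synonymous differences: 3.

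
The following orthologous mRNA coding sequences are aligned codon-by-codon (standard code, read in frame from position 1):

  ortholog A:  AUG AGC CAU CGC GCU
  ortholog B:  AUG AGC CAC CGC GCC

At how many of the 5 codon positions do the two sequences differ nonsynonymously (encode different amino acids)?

0

Codon 1: AUG Met / AUG Met — identical.
Codon 2: AGC Ser / AGC Ser — identical.
Codon 3: CAU His / CAC His — synonymous.
Codon 4: CGC Arg / CGC Arg — identical.
Codon 5: GCU Ala / GCC Ala — synonymous.
Nonsynonymous differences: 0.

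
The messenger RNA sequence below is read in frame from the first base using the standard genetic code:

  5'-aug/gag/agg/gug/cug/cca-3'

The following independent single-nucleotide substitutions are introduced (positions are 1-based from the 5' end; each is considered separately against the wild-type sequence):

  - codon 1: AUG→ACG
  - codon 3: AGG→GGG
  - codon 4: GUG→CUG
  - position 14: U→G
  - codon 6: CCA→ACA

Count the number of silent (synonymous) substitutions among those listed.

Codon 1: AUG (Met) → ACG (Thr) — missense.
Codon 3: AGG (Arg) → GGG (Gly) — missense.
Codon 4: GUG (Val) → CUG (Leu) — missense.
Codon 5: CUG (Leu) → CGG (Arg) — missense.
Codon 6: CCA (Pro) → ACA (Thr) — missense.
Synonymous: 0 of 5.

0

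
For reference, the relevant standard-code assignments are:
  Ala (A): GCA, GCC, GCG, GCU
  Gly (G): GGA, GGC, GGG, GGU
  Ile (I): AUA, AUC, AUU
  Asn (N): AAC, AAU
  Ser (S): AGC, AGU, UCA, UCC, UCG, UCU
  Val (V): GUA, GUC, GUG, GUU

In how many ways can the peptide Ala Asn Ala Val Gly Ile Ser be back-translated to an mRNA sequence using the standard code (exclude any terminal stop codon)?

9216

Ala: 4 codons.
Asn: 2 codons.
Ala: 4 codons.
Val: 4 codons.
Gly: 4 codons.
Ile: 3 codons.
Ser: 6 codons.
4 × 2 × 4 × 4 × 4 × 3 × 6 = 9216.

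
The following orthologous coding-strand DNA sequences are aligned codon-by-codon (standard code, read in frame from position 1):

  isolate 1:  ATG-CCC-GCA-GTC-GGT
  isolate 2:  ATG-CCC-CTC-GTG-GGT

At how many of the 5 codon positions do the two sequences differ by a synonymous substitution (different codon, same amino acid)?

1

Codon 1: ATG Met / ATG Met — identical.
Codon 2: CCC Pro / CCC Pro — identical.
Codon 3: GCA Ala / CTC Leu — nonsynonymous.
Codon 4: GTC Val / GTG Val — synonymous.
Codon 5: GGT Gly / GGT Gly — identical.
Synonymous differences: 1.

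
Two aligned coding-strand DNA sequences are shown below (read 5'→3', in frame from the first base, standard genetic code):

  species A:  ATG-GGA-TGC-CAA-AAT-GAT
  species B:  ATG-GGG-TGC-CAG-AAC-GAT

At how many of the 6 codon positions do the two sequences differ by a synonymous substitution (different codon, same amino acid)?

Codon 1: ATG Met / ATG Met — identical.
Codon 2: GGA Gly / GGG Gly — synonymous.
Codon 3: TGC Cys / TGC Cys — identical.
Codon 4: CAA Gln / CAG Gln — synonymous.
Codon 5: AAT Asn / AAC Asn — synonymous.
Codon 6: GAT Asp / GAT Asp — identical.
Synonymous differences: 3.

3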